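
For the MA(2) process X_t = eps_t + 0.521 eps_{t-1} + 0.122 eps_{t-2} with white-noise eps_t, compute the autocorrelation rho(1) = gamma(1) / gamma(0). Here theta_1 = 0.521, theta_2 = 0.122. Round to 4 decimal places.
\rho(1) = 0.4544

For an MA(q) process with theta_0 = 1, the autocovariance is
  gamma(k) = sigma^2 * sum_{i=0..q-k} theta_i * theta_{i+k},
and rho(k) = gamma(k) / gamma(0). Sigma^2 cancels.
  numerator   = (1)*(0.521) + (0.521)*(0.122) = 0.584562.
  denominator = (1)^2 + (0.521)^2 + (0.122)^2 = 1.286325.
  rho(1) = 0.584562 / 1.286325 = 0.4544.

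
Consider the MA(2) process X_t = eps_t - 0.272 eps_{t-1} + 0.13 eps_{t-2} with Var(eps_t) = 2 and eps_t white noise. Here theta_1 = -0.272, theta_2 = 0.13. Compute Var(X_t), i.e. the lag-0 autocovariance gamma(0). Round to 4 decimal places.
\gamma(0) = 2.1818

For an MA(q) process X_t = eps_t + sum_i theta_i eps_{t-i} with
Var(eps_t) = sigma^2, the variance is
  gamma(0) = sigma^2 * (1 + sum_i theta_i^2).
  sum_i theta_i^2 = (-0.272)^2 + (0.13)^2 = 0.073984 + 0.0169 = 0.090884.
  gamma(0) = 2 * (1 + 0.090884) = 2 * 1.090884 = 2.181768, which rounds to 2.1818.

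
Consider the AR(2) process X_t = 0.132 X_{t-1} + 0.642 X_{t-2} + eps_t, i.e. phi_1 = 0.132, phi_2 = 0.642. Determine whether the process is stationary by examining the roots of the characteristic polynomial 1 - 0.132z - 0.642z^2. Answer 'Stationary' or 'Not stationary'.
\text{Stationary}

The AR(p) characteristic polynomial is P(z) = 1 - 0.132z - 0.642z^2.
Stationarity requires all roots to lie outside the unit circle, i.e. |z| > 1 for every root.
Set 1 + (-0.132) z + (-0.642) z^2 = 0, i.e. a z^2 + b z + c = 0 with a = -0.642, b = -0.132, c = 1.
Discriminant D = b^2 - 4ac = (-0.132)^2 - 4*(-0.642)*1 = 0.017424 - (-2.568) = 2.585424.
D >= 0, so the roots are real: z = (-b +/- sqrt(D)) / (2a) = (0.132 +/- 1.607925) / (-1.284).
  z_1 = (0.132 + 1.607925) / (-1.284) = -1.3551,   |z_1| = 1.3551.
  z_2 = (0.132 - 1.607925) / (-1.284) = 1.1495,   |z_2| = 1.1495.
Moduli of all roots: 1.3551, 1.1495.
All moduli strictly greater than 1? Yes.
Verdict: Stationary.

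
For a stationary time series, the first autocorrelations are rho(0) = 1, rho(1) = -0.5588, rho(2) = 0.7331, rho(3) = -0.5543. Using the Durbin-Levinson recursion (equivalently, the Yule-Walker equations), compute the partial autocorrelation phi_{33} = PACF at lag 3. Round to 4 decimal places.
\phi_{33} = -0.1241

The PACF at lag k is phi_{kk}, the last component of the solution
to the Yule-Walker system G_k phi = r_k where
  (G_k)_{ij} = rho(|i - j|), (r_k)_i = rho(i), i,j = 1..k.
Equivalently, Durbin-Levinson gives phi_{kk} iteratively:
  phi_{11} = rho(1)
  phi_{kk} = [rho(k) - sum_{j=1..k-1} phi_{k-1,j} rho(k-j)]
            / [1 - sum_{j=1..k-1} phi_{k-1,j} rho(j)],
  phi_{k,j} = phi_{k-1,j} - phi_{kk} phi_{k-1,k-j},  j = 1..k-1.
Step k = 1:
  phi_11 = rho(1) = -0.5588.
Step k = 2:
  phi_22 = [rho(2) - phi_11 rho(1)] / [1 - phi_11 rho(1)] = [0.7331 - (-0.5588)(-0.5588)] / [1 - (-0.5588)(-0.5588)]
         = 0.42084256 / 0.68774256 = 0.611919.
  Update: phi_21 = phi_11 - phi_22 phi_11 = -0.5588 - (0.611919)(-0.5588) = -0.21686.
Step k = 3:
  phi_33 = [rho(3) - phi_21 rho(2) - phi_22 rho(1)] / [1 - phi_21 rho(1) - phi_22 rho(2)]
    numerator   = -0.5543 - (-0.21686)(0.7331) - (0.611919)(-0.5588) = -0.05337988
    denominator = 1 - (-0.21686)(-0.5588) - (0.611919)(0.7331) = 0.43022111
  phi_33 = -0.05337988 / 0.43022111 = -0.1241.
Therefore phi_{33} = -0.1241.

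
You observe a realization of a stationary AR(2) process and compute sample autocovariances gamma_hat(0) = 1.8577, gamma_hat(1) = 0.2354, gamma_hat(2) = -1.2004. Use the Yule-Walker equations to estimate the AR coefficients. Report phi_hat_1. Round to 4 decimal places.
\hat\phi_{1} = 0.2120

The Yule-Walker equations for an AR(p) process read, in matrix form,
  Gamma_p phi = r_p,   with   (Gamma_p)_{ij} = gamma(|i - j|),
                       (r_p)_i = gamma(i),   i,j = 1..p.
Substitute the sample gammas (Toeplitz matrix and right-hand side of size 2):
  Gamma_p = [[1.8577, 0.2354], [0.2354, 1.8577]]
  r_p     = [0.2354, -1.2004]
Written out:
  1.8577 phi_1 + 0.2354 phi_2 = 0.2354
  0.2354 phi_1 + 1.8577 phi_2 = -1.2004
Solve by Cramer's rule:
  det = gamma(0)^2 - gamma(1)^2 = (1.8577)^2 - (0.2354)^2 = 3.45104929 - 0.05541316 = 3.39563613
  phi_hat_1 = [gamma(1) gamma(0) - gamma(1) gamma(2)] / det = [(0.2354)(1.8577) - (0.2354)(-1.2004)] / 3.39563613 = 0.71987674 / 3.39563613 = 0.212
  phi_hat_2 = [gamma(0) gamma(2) - gamma(1)^2] / det = [(1.8577)(-1.2004) - (0.2354)^2] / 3.39563613 = -2.28539624 / 3.39563613 = -0.673
So phi_hat = [0.2120, -0.6730].
Therefore phi_hat_1 = 0.2120.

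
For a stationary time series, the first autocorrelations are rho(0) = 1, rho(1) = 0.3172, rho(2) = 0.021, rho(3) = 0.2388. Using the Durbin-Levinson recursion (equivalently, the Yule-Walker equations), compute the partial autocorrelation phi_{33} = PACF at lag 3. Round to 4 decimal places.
\phi_{33} = 0.2910

The PACF at lag k is phi_{kk}, the last component of the solution
to the Yule-Walker system G_k phi = r_k where
  (G_k)_{ij} = rho(|i - j|), (r_k)_i = rho(i), i,j = 1..k.
Equivalently, Durbin-Levinson gives phi_{kk} iteratively:
  phi_{11} = rho(1)
  phi_{kk} = [rho(k) - sum_{j=1..k-1} phi_{k-1,j} rho(k-j)]
            / [1 - sum_{j=1..k-1} phi_{k-1,j} rho(j)],
  phi_{k,j} = phi_{k-1,j} - phi_{kk} phi_{k-1,k-j},  j = 1..k-1.
Step k = 1:
  phi_11 = rho(1) = 0.3172.
Step k = 2:
  phi_22 = [rho(2) - phi_11 rho(1)] / [1 - phi_11 rho(1)] = [0.021 - (0.3172)(0.3172)] / [1 - (0.3172)(0.3172)]
         = -0.07961584 / 0.89938416 = -0.088523.
  Update: phi_21 = phi_11 - phi_22 phi_11 = 0.3172 - (-0.088523)(0.3172) = 0.345279.
Step k = 3:
  phi_33 = [rho(3) - phi_21 rho(2) - phi_22 rho(1)] / [1 - phi_21 rho(1) - phi_22 rho(2)]
    numerator   = 0.2388 - (0.345279)(0.021) - (-0.088523)(0.3172) = 0.25962851
    denominator = 1 - (0.345279)(0.3172) - (-0.088523)(0.021) = 0.89233636
  phi_33 = 0.25962851 / 0.89233636 = 0.291.
Therefore phi_{33} = 0.2910.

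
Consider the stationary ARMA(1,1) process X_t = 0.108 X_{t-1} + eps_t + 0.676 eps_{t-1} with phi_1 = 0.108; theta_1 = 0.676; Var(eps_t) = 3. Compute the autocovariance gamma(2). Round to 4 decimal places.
\gamma(2) = 0.2758

Multiply the model equation by X_{t-k} and take expectations. With theta_0 = psi_0 = 1 and psi_j the MA(infinity) weights, this gives
  gamma(k) - sum_i phi_i gamma(k-i) = c_k,
  c_k = sigma^2 * sum_{j=k..q} theta_j psi_{j-k}   (c_k = 0 for k > q),
using gamma(-m) = gamma(m).
psi-weights needed (psi_j = theta_j + sum_i phi_i psi_{j-i}):
  psi_1 = theta_1 + phi_1 = 0.676 + (0.108) = 0.784
Right-hand sides:
  c_0 = sigma^2 (1 + theta_1 psi_1) = 3 * (1 + (0.676)(0.784)) = 3 * 1.529984 = 4.589952
  c_1 = sigma^2 theta_1 = 3 * (0.676) = 2.028
  c_2 = 0
Equations for k = 0 and k = 1 (AR order 1):
  gamma(0) = phi_1 gamma(1) + c_0
  gamma(1) = phi_1 gamma(0) + c_1
Substituting the second into the first: gamma(0) (1 - phi_1^2) = c_0 + phi_1 c_1, so
  gamma(0) = (c_0 + phi_1 c_1) / (1 - phi_1^2) = (4.589952 + (0.108)(2.028)) / (1 - (0.108)^2) = 4.808976 / 0.988336 = 4.86573.
  gamma(1) = phi_1 gamma(0) + c_1 = (0.108)(4.86573) + (2.028) = 2.553499.
For k = 2 (> q): gamma(2) = phi_1 gamma(1) = (0.108)(2.553499) = 0.275778.
Therefore gamma(2) = 0.2758 (to 4 decimal places).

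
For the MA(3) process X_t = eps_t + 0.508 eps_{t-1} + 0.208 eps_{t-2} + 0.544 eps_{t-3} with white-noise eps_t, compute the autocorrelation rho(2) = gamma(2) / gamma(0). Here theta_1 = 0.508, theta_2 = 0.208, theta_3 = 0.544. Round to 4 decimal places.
\rho(2) = 0.3032

For an MA(q) process with theta_0 = 1, the autocovariance is
  gamma(k) = sigma^2 * sum_{i=0..q-k} theta_i * theta_{i+k},
and rho(k) = gamma(k) / gamma(0). Sigma^2 cancels.
  numerator   = (1)*(0.208) + (0.508)*(0.544) = 0.484352.
  denominator = (1)^2 + (0.508)^2 + (0.208)^2 + (0.544)^2 = 1.597264.
  rho(2) = 0.484352 / 1.597264 = 0.3032.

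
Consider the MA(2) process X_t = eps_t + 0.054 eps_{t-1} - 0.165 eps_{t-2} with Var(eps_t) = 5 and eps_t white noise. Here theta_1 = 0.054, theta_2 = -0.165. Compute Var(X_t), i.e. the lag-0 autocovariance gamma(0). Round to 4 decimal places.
\gamma(0) = 5.1507

For an MA(q) process X_t = eps_t + sum_i theta_i eps_{t-i} with
Var(eps_t) = sigma^2, the variance is
  gamma(0) = sigma^2 * (1 + sum_i theta_i^2).
  sum_i theta_i^2 = (0.054)^2 + (-0.165)^2 = 0.002916 + 0.027225 = 0.030141.
  gamma(0) = 5 * (1 + 0.030141) = 5 * 1.030141 = 5.150705, which rounds to 5.1507.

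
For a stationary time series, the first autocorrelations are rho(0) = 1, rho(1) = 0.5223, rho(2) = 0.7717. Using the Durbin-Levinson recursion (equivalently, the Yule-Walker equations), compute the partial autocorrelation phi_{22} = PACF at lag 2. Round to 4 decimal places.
\phi_{22} = 0.6861

The PACF at lag k is phi_{kk}, the last component of the solution
to the Yule-Walker system G_k phi = r_k where
  (G_k)_{ij} = rho(|i - j|), (r_k)_i = rho(i), i,j = 1..k.
Equivalently, Durbin-Levinson gives phi_{kk} iteratively:
  phi_{11} = rho(1)
  phi_{kk} = [rho(k) - sum_{j=1..k-1} phi_{k-1,j} rho(k-j)]
            / [1 - sum_{j=1..k-1} phi_{k-1,j} rho(j)],
  phi_{k,j} = phi_{k-1,j} - phi_{kk} phi_{k-1,k-j},  j = 1..k-1.
Step k = 1:
  phi_11 = rho(1) = 0.5223.
Step k = 2:
  phi_22 = [rho(2) - phi_11 rho(1)] / [1 - phi_11 rho(1)] = [0.7717 - (0.5223)(0.5223)] / [1 - (0.5223)(0.5223)]
         = 0.49890271 / 0.72720271 = 0.6861.
Therefore phi_{22} = 0.6861.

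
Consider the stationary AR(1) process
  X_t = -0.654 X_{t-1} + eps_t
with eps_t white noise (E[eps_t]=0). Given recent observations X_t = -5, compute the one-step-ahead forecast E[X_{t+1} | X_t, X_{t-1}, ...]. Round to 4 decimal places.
E[X_{t+1} \mid \mathcal F_t] = 3.2700

For an AR(p) model X_t = c + sum_i phi_i X_{t-i} + eps_t, the
one-step-ahead conditional mean is
  E[X_{t+1} | X_t, ...] = c + sum_i phi_i X_{t+1-i}.
Substitute known values:
  E[X_{t+1} | ...] = (-0.654) * (-5)
                   = 3.2700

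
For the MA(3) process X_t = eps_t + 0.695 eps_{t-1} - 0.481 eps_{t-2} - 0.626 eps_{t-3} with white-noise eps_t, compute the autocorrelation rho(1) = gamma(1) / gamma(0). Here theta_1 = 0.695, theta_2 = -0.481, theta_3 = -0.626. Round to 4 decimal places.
\rho(1) = 0.3142

For an MA(q) process with theta_0 = 1, the autocovariance is
  gamma(k) = sigma^2 * sum_{i=0..q-k} theta_i * theta_{i+k},
and rho(k) = gamma(k) / gamma(0). Sigma^2 cancels.
  numerator   = (1)*(0.695) + (0.695)*(-0.481) + (-0.481)*(-0.626) = 0.661811.
  denominator = (1)^2 + (0.695)^2 + (-0.481)^2 + (-0.626)^2 = 2.106262.
  rho(1) = 0.661811 / 2.106262 = 0.3142.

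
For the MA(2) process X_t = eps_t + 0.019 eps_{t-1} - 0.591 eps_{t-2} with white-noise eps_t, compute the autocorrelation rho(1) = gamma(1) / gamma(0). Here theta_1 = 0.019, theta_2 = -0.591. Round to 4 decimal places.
\rho(1) = 0.0058

For an MA(q) process with theta_0 = 1, the autocovariance is
  gamma(k) = sigma^2 * sum_{i=0..q-k} theta_i * theta_{i+k},
and rho(k) = gamma(k) / gamma(0). Sigma^2 cancels.
  numerator   = (1)*(0.019) + (0.019)*(-0.591) = 0.007771.
  denominator = (1)^2 + (0.019)^2 + (-0.591)^2 = 1.349642.
  rho(1) = 0.007771 / 1.349642 = 0.0058.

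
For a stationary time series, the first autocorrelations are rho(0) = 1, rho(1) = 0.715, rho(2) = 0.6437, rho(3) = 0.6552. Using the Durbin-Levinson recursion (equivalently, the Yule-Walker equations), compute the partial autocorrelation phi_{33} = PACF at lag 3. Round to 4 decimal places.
\phi_{33} = 0.2780

The PACF at lag k is phi_{kk}, the last component of the solution
to the Yule-Walker system G_k phi = r_k where
  (G_k)_{ij} = rho(|i - j|), (r_k)_i = rho(i), i,j = 1..k.
Equivalently, Durbin-Levinson gives phi_{kk} iteratively:
  phi_{11} = rho(1)
  phi_{kk} = [rho(k) - sum_{j=1..k-1} phi_{k-1,j} rho(k-j)]
            / [1 - sum_{j=1..k-1} phi_{k-1,j} rho(j)],
  phi_{k,j} = phi_{k-1,j} - phi_{kk} phi_{k-1,k-j},  j = 1..k-1.
Step k = 1:
  phi_11 = rho(1) = 0.715.
Step k = 2:
  phi_22 = [rho(2) - phi_11 rho(1)] / [1 - phi_11 rho(1)] = [0.6437 - (0.715)(0.715)] / [1 - (0.715)(0.715)]
         = 0.132475 / 0.488775 = 0.271035.
  Update: phi_21 = phi_11 - phi_22 phi_11 = 0.715 - (0.271035)(0.715) = 0.52121.
Step k = 3:
  phi_33 = [rho(3) - phi_21 rho(2) - phi_22 rho(1)] / [1 - phi_21 rho(1) - phi_22 rho(2)]
    numerator   = 0.6552 - (0.52121)(0.6437) - (0.271035)(0.715) = 0.12590718
    denominator = 1 - (0.52121)(0.715) - (0.271035)(0.6437) = 0.45286967
  phi_33 = 0.12590718 / 0.45286967 = 0.278.
Therefore phi_{33} = 0.2780.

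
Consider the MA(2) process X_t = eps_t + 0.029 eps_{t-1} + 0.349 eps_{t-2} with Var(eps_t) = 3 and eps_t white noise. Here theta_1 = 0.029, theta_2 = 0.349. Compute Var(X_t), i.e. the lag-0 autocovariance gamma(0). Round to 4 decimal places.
\gamma(0) = 3.3679

For an MA(q) process X_t = eps_t + sum_i theta_i eps_{t-i} with
Var(eps_t) = sigma^2, the variance is
  gamma(0) = sigma^2 * (1 + sum_i theta_i^2).
  sum_i theta_i^2 = (0.029)^2 + (0.349)^2 = 0.000841 + 0.121801 = 0.122642.
  gamma(0) = 3 * (1 + 0.122642) = 3 * 1.122642 = 3.367926, which rounds to 3.3679.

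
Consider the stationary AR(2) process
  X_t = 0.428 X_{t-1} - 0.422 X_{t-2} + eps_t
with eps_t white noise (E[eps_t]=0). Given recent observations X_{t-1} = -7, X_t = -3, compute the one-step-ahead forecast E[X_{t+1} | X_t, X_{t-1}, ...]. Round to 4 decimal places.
E[X_{t+1} \mid \mathcal F_t] = 1.6700

For an AR(p) model X_t = c + sum_i phi_i X_{t-i} + eps_t, the
one-step-ahead conditional mean is
  E[X_{t+1} | X_t, ...] = c + sum_i phi_i X_{t+1-i}.
Substitute known values:
  E[X_{t+1} | ...] = (0.428) * (-3) + (-0.422) * (-7)
                   = 1.6700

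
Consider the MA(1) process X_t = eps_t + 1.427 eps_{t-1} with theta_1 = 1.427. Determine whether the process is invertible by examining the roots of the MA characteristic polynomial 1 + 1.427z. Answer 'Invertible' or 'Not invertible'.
\text{Not invertible}

The MA(q) characteristic polynomial is P(z) = 1 + 1.427z.
Invertibility requires all roots to lie outside the unit circle, i.e. |z| > 1 for every root.
This is linear in z: 1 + (1.427) z = 0  =>  z = -1/(1.427) = -0.700771,  |z| = 0.700771.
Moduli of all roots: 0.7008.
All moduli strictly greater than 1? No.
Verdict: Not invertible.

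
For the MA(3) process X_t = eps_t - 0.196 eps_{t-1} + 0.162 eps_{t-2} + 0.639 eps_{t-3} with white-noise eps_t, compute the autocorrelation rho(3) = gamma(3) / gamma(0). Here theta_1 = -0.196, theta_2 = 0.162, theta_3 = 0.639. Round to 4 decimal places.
\rho(3) = 0.4338

For an MA(q) process with theta_0 = 1, the autocovariance is
  gamma(k) = sigma^2 * sum_{i=0..q-k} theta_i * theta_{i+k},
and rho(k) = gamma(k) / gamma(0). Sigma^2 cancels.
  numerator   = (1)*(0.639) = 0.639.
  denominator = (1)^2 + (-0.196)^2 + (0.162)^2 + (0.639)^2 = 1.472981.
  rho(3) = 0.639 / 1.472981 = 0.4338.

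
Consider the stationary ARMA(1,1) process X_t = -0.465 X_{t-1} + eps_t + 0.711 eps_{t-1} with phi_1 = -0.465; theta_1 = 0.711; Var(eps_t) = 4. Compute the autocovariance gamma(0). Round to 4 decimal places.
\gamma(0) = 4.3088

Multiply the model equation by X_{t-k} and take expectations. With theta_0 = psi_0 = 1 and psi_j the MA(infinity) weights, this gives
  gamma(k) - sum_i phi_i gamma(k-i) = c_k,
  c_k = sigma^2 * sum_{j=k..q} theta_j psi_{j-k}   (c_k = 0 for k > q),
using gamma(-m) = gamma(m).
psi-weights needed (psi_j = theta_j + sum_i phi_i psi_{j-i}):
  psi_1 = theta_1 + phi_1 = 0.711 + (-0.465) = 0.246
Right-hand sides:
  c_0 = sigma^2 (1 + theta_1 psi_1) = 4 * (1 + (0.711)(0.246)) = 4 * 1.174906 = 4.699624
  c_1 = sigma^2 theta_1 = 4 * (0.711) = 2.844
  c_2 = 0
Equations for k = 0 and k = 1 (AR order 1):
  gamma(0) = phi_1 gamma(1) + c_0
  gamma(1) = phi_1 gamma(0) + c_1
Substituting the second into the first: gamma(0) (1 - phi_1^2) = c_0 + phi_1 c_1, so
  gamma(0) = (c_0 + phi_1 c_1) / (1 - phi_1^2) = (4.699624 + (-0.465)(2.844)) / (1 - (-0.465)^2) = 3.377164 / 0.783775 = 4.308844.
Therefore gamma(0) = 4.3088 (to 4 decimal places).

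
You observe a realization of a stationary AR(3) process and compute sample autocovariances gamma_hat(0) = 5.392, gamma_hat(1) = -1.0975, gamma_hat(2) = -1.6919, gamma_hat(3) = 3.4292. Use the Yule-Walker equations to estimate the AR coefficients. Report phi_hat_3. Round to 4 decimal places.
\hat\phi_{3} = 0.5720

The Yule-Walker equations for an AR(p) process read, in matrix form,
  Gamma_p phi = r_p,   with   (Gamma_p)_{ij} = gamma(|i - j|),
                       (r_p)_i = gamma(i),   i,j = 1..p.
Substitute the sample gammas (Toeplitz matrix and right-hand side of size 3):
  Gamma_p = [[5.392, -1.0975, -1.6919], [-1.0975, 5.392, -1.0975], [-1.6919, -1.0975, 5.392]]
  r_p     = [-1.0975, -1.6919, 3.4292]
Written out (R1..R3):
  (R1) 5.392 phi_1 - 1.0975 phi_2 - 1.6919 phi_3 = -1.0975
  (R2) -1.0975 phi_1 + 5.392 phi_2 - 1.0975 phi_3 = -1.6919
  (R3) -1.6919 phi_1 - 1.0975 phi_2 + 5.392 phi_3 = 3.4292
Gaussian elimination:
  R2 <- R2 - (-1.0975/5.392) R1 = R2 - (-0.203542) R1:  5.168612 phi_2 - 1.441873 phi_3 = -1.915288
  R3 <- R3 - (-1.6919/5.392) R1 = R3 - (-0.31378) R1:  -1.441873 phi_2 + 4.861116 phi_3 = 3.084827
  R3 <- R3 - (-1.441873/5.168612) R2 = R3 - (-0.278967) R2:  4.458881 phi_3 = 2.550524
Back-substitution:
  phi_hat_3 = 2.550524 / 4.458881 = 0.57201
  phi_hat_2 = (-1.915288 - (-1.441873)(0.57201)) / 5.168612 = -0.210989
  phi_hat_1 = (-1.0975 - (-1.0975)(-0.210989) - (-1.6919)(0.57201)) / 5.392 = -0.067002
So phi_hat = [-0.0670, -0.2110, 0.5720].
Therefore phi_hat_3 = 0.5720.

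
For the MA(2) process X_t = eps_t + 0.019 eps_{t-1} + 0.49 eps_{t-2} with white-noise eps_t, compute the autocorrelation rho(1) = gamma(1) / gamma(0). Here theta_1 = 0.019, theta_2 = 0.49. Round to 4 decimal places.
\rho(1) = 0.0228

For an MA(q) process with theta_0 = 1, the autocovariance is
  gamma(k) = sigma^2 * sum_{i=0..q-k} theta_i * theta_{i+k},
and rho(k) = gamma(k) / gamma(0). Sigma^2 cancels.
  numerator   = (1)*(0.019) + (0.019)*(0.49) = 0.02831.
  denominator = (1)^2 + (0.019)^2 + (0.49)^2 = 1.240461.
  rho(1) = 0.02831 / 1.240461 = 0.0228.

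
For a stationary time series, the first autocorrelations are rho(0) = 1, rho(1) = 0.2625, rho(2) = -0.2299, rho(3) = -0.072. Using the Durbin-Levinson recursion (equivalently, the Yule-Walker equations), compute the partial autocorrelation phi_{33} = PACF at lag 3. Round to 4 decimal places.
\phi_{33} = 0.1101

The PACF at lag k is phi_{kk}, the last component of the solution
to the Yule-Walker system G_k phi = r_k where
  (G_k)_{ij} = rho(|i - j|), (r_k)_i = rho(i), i,j = 1..k.
Equivalently, Durbin-Levinson gives phi_{kk} iteratively:
  phi_{11} = rho(1)
  phi_{kk} = [rho(k) - sum_{j=1..k-1} phi_{k-1,j} rho(k-j)]
            / [1 - sum_{j=1..k-1} phi_{k-1,j} rho(j)],
  phi_{k,j} = phi_{k-1,j} - phi_{kk} phi_{k-1,k-j},  j = 1..k-1.
Step k = 1:
  phi_11 = rho(1) = 0.2625.
Step k = 2:
  phi_22 = [rho(2) - phi_11 rho(1)] / [1 - phi_11 rho(1)] = [-0.2299 - (0.2625)(0.2625)] / [1 - (0.2625)(0.2625)]
         = -0.29880625 / 0.93109375 = -0.32092.
  Update: phi_21 = phi_11 - phi_22 phi_11 = 0.2625 - (-0.32092)(0.2625) = 0.346741.
Step k = 3:
  phi_33 = [rho(3) - phi_21 rho(2) - phi_22 rho(1)] / [1 - phi_21 rho(1) - phi_22 rho(2)]
    numerator   = -0.072 - (0.346741)(-0.2299) - (-0.32092)(0.2625) = 0.09195725
    denominator = 1 - (0.346741)(0.2625) - (-0.32092)(-0.2299) = 0.83520096
  phi_33 = 0.09195725 / 0.83520096 = 0.1101.
Therefore phi_{33} = 0.1101.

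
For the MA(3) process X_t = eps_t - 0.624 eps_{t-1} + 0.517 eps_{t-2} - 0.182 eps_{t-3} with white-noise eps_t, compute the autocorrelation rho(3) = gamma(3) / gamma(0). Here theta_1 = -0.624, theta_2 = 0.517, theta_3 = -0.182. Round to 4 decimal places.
\rho(3) = -0.1077

For an MA(q) process with theta_0 = 1, the autocovariance is
  gamma(k) = sigma^2 * sum_{i=0..q-k} theta_i * theta_{i+k},
and rho(k) = gamma(k) / gamma(0). Sigma^2 cancels.
  numerator   = (1)*(-0.182) = -0.182.
  denominator = (1)^2 + (-0.624)^2 + (0.517)^2 + (-0.182)^2 = 1.689789.
  rho(3) = -0.182 / 1.689789 = -0.1077.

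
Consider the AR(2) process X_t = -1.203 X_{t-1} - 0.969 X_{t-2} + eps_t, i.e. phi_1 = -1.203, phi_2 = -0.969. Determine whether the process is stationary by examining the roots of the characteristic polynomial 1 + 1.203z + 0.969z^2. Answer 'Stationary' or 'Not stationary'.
\text{Stationary}

The AR(p) characteristic polynomial is P(z) = 1 + 1.203z + 0.969z^2.
Stationarity requires all roots to lie outside the unit circle, i.e. |z| > 1 for every root.
Set 1 + (1.203) z + (0.969) z^2 = 0, i.e. a z^2 + b z + c = 0 with a = 0.969, b = 1.203, c = 1.
Discriminant D = b^2 - 4ac = (1.203)^2 - 4*(0.969)*1 = 1.447209 - (3.876) = -2.428791.
D < 0, so the roots are the complex-conjugate pair z = (-b +/- i sqrt(-D)) / (2a) = -0.6207 +/- 0.8042i.
For a conjugate pair |z|^2 = z * conj(z) = (product of roots) = c/a = 1/(0.969) = 1.031992, so |z| = sqrt(1.031992) = 1.0159 for both roots.
Moduli of all roots: 1.0159, 1.0159.
All moduli strictly greater than 1? Yes.
Verdict: Stationary.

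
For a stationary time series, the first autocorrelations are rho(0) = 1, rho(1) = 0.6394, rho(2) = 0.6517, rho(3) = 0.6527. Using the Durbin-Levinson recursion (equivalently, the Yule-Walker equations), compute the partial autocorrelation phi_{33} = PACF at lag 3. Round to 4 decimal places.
\phi_{33} = 0.2941

The PACF at lag k is phi_{kk}, the last component of the solution
to the Yule-Walker system G_k phi = r_k where
  (G_k)_{ij} = rho(|i - j|), (r_k)_i = rho(i), i,j = 1..k.
Equivalently, Durbin-Levinson gives phi_{kk} iteratively:
  phi_{11} = rho(1)
  phi_{kk} = [rho(k) - sum_{j=1..k-1} phi_{k-1,j} rho(k-j)]
            / [1 - sum_{j=1..k-1} phi_{k-1,j} rho(j)],
  phi_{k,j} = phi_{k-1,j} - phi_{kk} phi_{k-1,k-j},  j = 1..k-1.
Step k = 1:
  phi_11 = rho(1) = 0.6394.
Step k = 2:
  phi_22 = [rho(2) - phi_11 rho(1)] / [1 - phi_11 rho(1)] = [0.6517 - (0.6394)(0.6394)] / [1 - (0.6394)(0.6394)]
         = 0.24286764 / 0.59116764 = 0.410827.
  Update: phi_21 = phi_11 - phi_22 phi_11 = 0.6394 - (0.410827)(0.6394) = 0.376717.
Step k = 3:
  phi_33 = [rho(3) - phi_21 rho(2) - phi_22 rho(1)] / [1 - phi_21 rho(1) - phi_22 rho(2)]
    numerator   = 0.6527 - (0.376717)(0.6517) - (0.410827)(0.6394) = 0.1445106
    denominator = 1 - (0.376717)(0.6394) - (0.410827)(0.6517) = 0.49139105
  phi_33 = 0.1445106 / 0.49139105 = 0.2941.
Therefore phi_{33} = 0.2941.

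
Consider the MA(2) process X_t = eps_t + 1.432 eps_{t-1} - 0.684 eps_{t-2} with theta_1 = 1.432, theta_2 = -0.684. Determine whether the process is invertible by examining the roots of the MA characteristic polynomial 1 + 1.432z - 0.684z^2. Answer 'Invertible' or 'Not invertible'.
\text{Not invertible}

The MA(q) characteristic polynomial is P(z) = 1 + 1.432z - 0.684z^2.
Invertibility requires all roots to lie outside the unit circle, i.e. |z| > 1 for every root.
Set 1 + (1.432) z + (-0.684) z^2 = 0, i.e. a z^2 + b z + c = 0 with a = -0.684, b = 1.432, c = 1.
Discriminant D = b^2 - 4ac = (1.432)^2 - 4*(-0.684)*1 = 2.050624 - (-2.736) = 4.786624.
D >= 0, so the roots are real: z = (-b +/- sqrt(D)) / (2a) = (-1.432 +/- 2.187835) / (-1.368).
  z_1 = (-1.432 + 2.187835) / (-1.368) = -0.5525,   |z_1| = 0.5525.
  z_2 = (-1.432 - 2.187835) / (-1.368) = 2.6461,   |z_2| = 2.6461.
Moduli of all roots: 0.5525, 2.6461.
All moduli strictly greater than 1? No.
Verdict: Not invertible.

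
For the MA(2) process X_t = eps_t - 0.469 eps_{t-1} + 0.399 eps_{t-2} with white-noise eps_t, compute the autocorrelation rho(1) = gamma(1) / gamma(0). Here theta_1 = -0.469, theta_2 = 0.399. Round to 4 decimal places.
\rho(1) = -0.4757

For an MA(q) process with theta_0 = 1, the autocovariance is
  gamma(k) = sigma^2 * sum_{i=0..q-k} theta_i * theta_{i+k},
and rho(k) = gamma(k) / gamma(0). Sigma^2 cancels.
  numerator   = (1)*(-0.469) + (-0.469)*(0.399) = -0.656131.
  denominator = (1)^2 + (-0.469)^2 + (0.399)^2 = 1.379162.
  rho(1) = -0.656131 / 1.379162 = -0.4757.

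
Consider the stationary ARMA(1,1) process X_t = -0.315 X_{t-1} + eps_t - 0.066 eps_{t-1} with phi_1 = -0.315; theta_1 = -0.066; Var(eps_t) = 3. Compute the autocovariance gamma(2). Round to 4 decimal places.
\gamma(2) = 0.4080

Multiply the model equation by X_{t-k} and take expectations. With theta_0 = psi_0 = 1 and psi_j the MA(infinity) weights, this gives
  gamma(k) - sum_i phi_i gamma(k-i) = c_k,
  c_k = sigma^2 * sum_{j=k..q} theta_j psi_{j-k}   (c_k = 0 for k > q),
using gamma(-m) = gamma(m).
psi-weights needed (psi_j = theta_j + sum_i phi_i psi_{j-i}):
  psi_1 = theta_1 + phi_1 = -0.066 + (-0.315) = -0.381
Right-hand sides:
  c_0 = sigma^2 (1 + theta_1 psi_1) = 3 * (1 + (-0.066)(-0.381)) = 3 * 1.025146 = 3.075438
  c_1 = sigma^2 theta_1 = 3 * (-0.066) = -0.198
  c_2 = 0
Equations for k = 0 and k = 1 (AR order 1):
  gamma(0) = phi_1 gamma(1) + c_0
  gamma(1) = phi_1 gamma(0) + c_1
Substituting the second into the first: gamma(0) (1 - phi_1^2) = c_0 + phi_1 c_1, so
  gamma(0) = (c_0 + phi_1 c_1) / (1 - phi_1^2) = (3.075438 + (-0.315)(-0.198)) / (1 - (-0.315)^2) = 3.137808 / 0.900775 = 3.483454.
  gamma(1) = phi_1 gamma(0) + c_1 = (-0.315)(3.483454) + (-0.198) = -1.295288.
For k = 2 (> q): gamma(2) = phi_1 gamma(1) = (-0.315)(-1.295288) = 0.408016.
Therefore gamma(2) = 0.4080 (to 4 decimal places).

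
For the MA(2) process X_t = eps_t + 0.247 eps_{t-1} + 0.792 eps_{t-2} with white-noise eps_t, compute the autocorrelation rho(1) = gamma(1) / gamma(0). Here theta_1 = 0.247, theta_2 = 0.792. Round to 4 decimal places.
\rho(1) = 0.2622

For an MA(q) process with theta_0 = 1, the autocovariance is
  gamma(k) = sigma^2 * sum_{i=0..q-k} theta_i * theta_{i+k},
and rho(k) = gamma(k) / gamma(0). Sigma^2 cancels.
  numerator   = (1)*(0.247) + (0.247)*(0.792) = 0.442624.
  denominator = (1)^2 + (0.247)^2 + (0.792)^2 = 1.688273.
  rho(1) = 0.442624 / 1.688273 = 0.2622.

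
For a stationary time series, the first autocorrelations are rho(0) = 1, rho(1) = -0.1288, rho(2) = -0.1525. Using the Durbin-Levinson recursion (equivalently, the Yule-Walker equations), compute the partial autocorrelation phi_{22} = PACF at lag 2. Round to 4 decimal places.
\phi_{22} = -0.1719

The PACF at lag k is phi_{kk}, the last component of the solution
to the Yule-Walker system G_k phi = r_k where
  (G_k)_{ij} = rho(|i - j|), (r_k)_i = rho(i), i,j = 1..k.
Equivalently, Durbin-Levinson gives phi_{kk} iteratively:
  phi_{11} = rho(1)
  phi_{kk} = [rho(k) - sum_{j=1..k-1} phi_{k-1,j} rho(k-j)]
            / [1 - sum_{j=1..k-1} phi_{k-1,j} rho(j)],
  phi_{k,j} = phi_{k-1,j} - phi_{kk} phi_{k-1,k-j},  j = 1..k-1.
Step k = 1:
  phi_11 = rho(1) = -0.1288.
Step k = 2:
  phi_22 = [rho(2) - phi_11 rho(1)] / [1 - phi_11 rho(1)] = [-0.1525 - (-0.1288)(-0.1288)] / [1 - (-0.1288)(-0.1288)]
         = -0.16908944 / 0.98341056 = -0.1719.
Therefore phi_{22} = -0.1719.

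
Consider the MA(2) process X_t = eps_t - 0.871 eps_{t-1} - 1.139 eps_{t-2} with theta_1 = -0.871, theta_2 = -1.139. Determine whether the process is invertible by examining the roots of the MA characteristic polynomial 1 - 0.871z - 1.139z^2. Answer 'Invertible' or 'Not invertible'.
\text{Not invertible}

The MA(q) characteristic polynomial is P(z) = 1 - 0.871z - 1.139z^2.
Invertibility requires all roots to lie outside the unit circle, i.e. |z| > 1 for every root.
Set 1 + (-0.871) z + (-1.139) z^2 = 0, i.e. a z^2 + b z + c = 0 with a = -1.139, b = -0.871, c = 1.
Discriminant D = b^2 - 4ac = (-0.871)^2 - 4*(-1.139)*1 = 0.758641 - (-4.556) = 5.314641.
D >= 0, so the roots are real: z = (-b +/- sqrt(D)) / (2a) = (0.871 +/- 2.305351) / (-2.278).
  z_1 = (0.871 + 2.305351) / (-2.278) = -1.3944,   |z_1| = 1.3944.
  z_2 = (0.871 - 2.305351) / (-2.278) = 0.6297,   |z_2| = 0.6297.
Moduli of all roots: 1.3944, 0.6297.
All moduli strictly greater than 1? No.
Verdict: Not invertible.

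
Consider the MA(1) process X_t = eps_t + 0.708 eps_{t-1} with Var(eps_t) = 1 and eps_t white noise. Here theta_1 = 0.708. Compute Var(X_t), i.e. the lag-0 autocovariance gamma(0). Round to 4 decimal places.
\gamma(0) = 1.5013

For an MA(q) process X_t = eps_t + sum_i theta_i eps_{t-i} with
Var(eps_t) = sigma^2, the variance is
  gamma(0) = sigma^2 * (1 + sum_i theta_i^2).
  sum_i theta_i^2 = (0.708)^2 = 0.501264.
  gamma(0) = 1 * (1 + 0.501264) = 1 * 1.501264 = 1.501264, which rounds to 1.5013.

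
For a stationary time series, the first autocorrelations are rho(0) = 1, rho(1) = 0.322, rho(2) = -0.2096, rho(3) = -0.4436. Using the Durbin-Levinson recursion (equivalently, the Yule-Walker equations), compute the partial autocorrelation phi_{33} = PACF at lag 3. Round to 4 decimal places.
\phi_{33} = -0.3050

The PACF at lag k is phi_{kk}, the last component of the solution
to the Yule-Walker system G_k phi = r_k where
  (G_k)_{ij} = rho(|i - j|), (r_k)_i = rho(i), i,j = 1..k.
Equivalently, Durbin-Levinson gives phi_{kk} iteratively:
  phi_{11} = rho(1)
  phi_{kk} = [rho(k) - sum_{j=1..k-1} phi_{k-1,j} rho(k-j)]
            / [1 - sum_{j=1..k-1} phi_{k-1,j} rho(j)],
  phi_{k,j} = phi_{k-1,j} - phi_{kk} phi_{k-1,k-j},  j = 1..k-1.
Step k = 1:
  phi_11 = rho(1) = 0.322.
Step k = 2:
  phi_22 = [rho(2) - phi_11 rho(1)] / [1 - phi_11 rho(1)] = [-0.2096 - (0.322)(0.322)] / [1 - (0.322)(0.322)]
         = -0.313284 / 0.896316 = -0.349524.
  Update: phi_21 = phi_11 - phi_22 phi_11 = 0.322 - (-0.349524)(0.322) = 0.434547.
Step k = 3:
  phi_33 = [rho(3) - phi_21 rho(2) - phi_22 rho(1)] / [1 - phi_21 rho(1) - phi_22 rho(2)]
    numerator   = -0.4436 - (0.434547)(-0.2096) - (-0.349524)(0.322) = -0.23997226
    denominator = 1 - (0.434547)(0.322) - (-0.349524)(-0.2096) = 0.78681571
  phi_33 = -0.23997226 / 0.78681571 = -0.305.
Therefore phi_{33} = -0.3050.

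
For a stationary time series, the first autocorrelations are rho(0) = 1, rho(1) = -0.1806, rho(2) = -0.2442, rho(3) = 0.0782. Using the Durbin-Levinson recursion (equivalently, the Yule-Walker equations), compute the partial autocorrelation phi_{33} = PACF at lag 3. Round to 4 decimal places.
\phi_{33} = -0.0340

The PACF at lag k is phi_{kk}, the last component of the solution
to the Yule-Walker system G_k phi = r_k where
  (G_k)_{ij} = rho(|i - j|), (r_k)_i = rho(i), i,j = 1..k.
Equivalently, Durbin-Levinson gives phi_{kk} iteratively:
  phi_{11} = rho(1)
  phi_{kk} = [rho(k) - sum_{j=1..k-1} phi_{k-1,j} rho(k-j)]
            / [1 - sum_{j=1..k-1} phi_{k-1,j} rho(j)],
  phi_{k,j} = phi_{k-1,j} - phi_{kk} phi_{k-1,k-j},  j = 1..k-1.
Step k = 1:
  phi_11 = rho(1) = -0.1806.
Step k = 2:
  phi_22 = [rho(2) - phi_11 rho(1)] / [1 - phi_11 rho(1)] = [-0.2442 - (-0.1806)(-0.1806)] / [1 - (-0.1806)(-0.1806)]
         = -0.27681636 / 0.96738364 = -0.28615.
  Update: phi_21 = phi_11 - phi_22 phi_11 = -0.1806 - (-0.28615)(-0.1806) = -0.232279.
Step k = 3:
  phi_33 = [rho(3) - phi_21 rho(2) - phi_22 rho(1)] / [1 - phi_21 rho(1) - phi_22 rho(2)]
    numerator   = 0.0782 - (-0.232279)(-0.2442) - (-0.28615)(-0.1806) = -0.03020104
    denominator = 1 - (-0.232279)(-0.1806) - (-0.28615)(-0.2442) = 0.88817277
  phi_33 = -0.03020104 / 0.88817277 = -0.034.
Therefore phi_{33} = -0.0340.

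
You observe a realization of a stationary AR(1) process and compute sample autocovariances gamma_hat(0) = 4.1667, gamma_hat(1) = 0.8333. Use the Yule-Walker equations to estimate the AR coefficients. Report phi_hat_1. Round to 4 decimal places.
\hat\phi_{1} = 0.2000

The Yule-Walker equations for an AR(p) process read, in matrix form,
  Gamma_p phi = r_p,   with   (Gamma_p)_{ij} = gamma(|i - j|),
                       (r_p)_i = gamma(i),   i,j = 1..p.
Substitute the sample gammas (Toeplitz matrix and right-hand side of size 1):
  Gamma_p = [[4.1667]]
  r_p     = [0.8333]
With p = 1 this is the single equation gamma(0) phi_1 = gamma(1):
  phi_hat_1 = gamma(1) / gamma(0) = 0.8333 / 4.1667 = 0.2000.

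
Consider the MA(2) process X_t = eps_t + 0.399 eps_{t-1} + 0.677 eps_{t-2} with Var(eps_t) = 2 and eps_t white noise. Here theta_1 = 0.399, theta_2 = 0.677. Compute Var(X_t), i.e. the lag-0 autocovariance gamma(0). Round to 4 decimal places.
\gamma(0) = 3.2351

For an MA(q) process X_t = eps_t + sum_i theta_i eps_{t-i} with
Var(eps_t) = sigma^2, the variance is
  gamma(0) = sigma^2 * (1 + sum_i theta_i^2).
  sum_i theta_i^2 = (0.399)^2 + (0.677)^2 = 0.159201 + 0.458329 = 0.61753.
  gamma(0) = 2 * (1 + 0.61753) = 2 * 1.61753 = 3.23506, which rounds to 3.2351.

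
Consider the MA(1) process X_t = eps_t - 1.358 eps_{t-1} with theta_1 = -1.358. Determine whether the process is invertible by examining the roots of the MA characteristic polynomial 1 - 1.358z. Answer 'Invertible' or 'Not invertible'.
\text{Not invertible}

The MA(q) characteristic polynomial is P(z) = 1 - 1.358z.
Invertibility requires all roots to lie outside the unit circle, i.e. |z| > 1 for every root.
This is linear in z: 1 + (-1.358) z = 0  =>  z = -1/(-1.358) = 0.736377,  |z| = 0.736377.
Moduli of all roots: 0.7364.
All moduli strictly greater than 1? No.
Verdict: Not invertible.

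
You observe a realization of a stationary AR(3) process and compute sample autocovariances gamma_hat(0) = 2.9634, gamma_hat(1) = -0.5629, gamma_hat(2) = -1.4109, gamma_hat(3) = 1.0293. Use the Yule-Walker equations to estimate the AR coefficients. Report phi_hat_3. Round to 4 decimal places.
\hat\phi_{3} = 0.1560

The Yule-Walker equations for an AR(p) process read, in matrix form,
  Gamma_p phi = r_p,   with   (Gamma_p)_{ij} = gamma(|i - j|),
                       (r_p)_i = gamma(i),   i,j = 1..p.
Substitute the sample gammas (Toeplitz matrix and right-hand side of size 3):
  Gamma_p = [[2.9634, -0.5629, -1.4109], [-0.5629, 2.9634, -0.5629], [-1.4109, -0.5629, 2.9634]]
  r_p     = [-0.5629, -1.4109, 1.0293]
Written out (R1..R3):
  (R1) 2.9634 phi_1 - 0.5629 phi_2 - 1.4109 phi_3 = -0.5629
  (R2) -0.5629 phi_1 + 2.9634 phi_2 - 0.5629 phi_3 = -1.4109
  (R3) -1.4109 phi_1 - 0.5629 phi_2 + 2.9634 phi_3 = 1.0293
Gaussian elimination:
  R2 <- R2 - (-0.5629/2.9634) R1 = R2 - (-0.189951) R1:  2.856477 phi_2 - 0.830901 phi_3 = -1.517823
  R3 <- R3 - (-1.4109/2.9634) R1 = R3 - (-0.476109) R1:  -0.830901 phi_2 + 2.291658 phi_3 = 0.761299
  R3 <- R3 - (-0.830901/2.856477) R2 = R3 - (-0.290883) R2:  2.049963 phi_3 = 0.319789
Back-substitution:
  phi_hat_3 = 0.319789 / 2.049963 = 0.155997
  phi_hat_2 = (-1.517823 - (-0.830901)(0.155997)) / 2.856477 = -0.485985
  phi_hat_1 = (-0.5629 - (-0.5629)(-0.485985) - (-1.4109)(0.155997)) / 2.9634 = -0.207992
So phi_hat = [-0.2080, -0.4860, 0.1560].
Therefore phi_hat_3 = 0.1560.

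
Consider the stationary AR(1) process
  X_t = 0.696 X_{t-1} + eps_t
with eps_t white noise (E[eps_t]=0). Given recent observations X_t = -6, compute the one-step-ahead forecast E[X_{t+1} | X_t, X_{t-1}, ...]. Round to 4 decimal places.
E[X_{t+1} \mid \mathcal F_t] = -4.1760

For an AR(p) model X_t = c + sum_i phi_i X_{t-i} + eps_t, the
one-step-ahead conditional mean is
  E[X_{t+1} | X_t, ...] = c + sum_i phi_i X_{t+1-i}.
Substitute known values:
  E[X_{t+1} | ...] = (0.696) * (-6)
                   = -4.1760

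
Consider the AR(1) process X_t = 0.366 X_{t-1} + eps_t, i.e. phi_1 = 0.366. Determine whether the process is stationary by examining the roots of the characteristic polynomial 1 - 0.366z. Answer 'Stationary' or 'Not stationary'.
\text{Stationary}

The AR(p) characteristic polynomial is P(z) = 1 - 0.366z.
Stationarity requires all roots to lie outside the unit circle, i.e. |z| > 1 for every root.
This is linear in z: 1 + (-0.366) z = 0  =>  z = -1/(-0.366) = 2.73224,  |z| = 2.73224.
Moduli of all roots: 2.7322.
All moduli strictly greater than 1? Yes.
Verdict: Stationary.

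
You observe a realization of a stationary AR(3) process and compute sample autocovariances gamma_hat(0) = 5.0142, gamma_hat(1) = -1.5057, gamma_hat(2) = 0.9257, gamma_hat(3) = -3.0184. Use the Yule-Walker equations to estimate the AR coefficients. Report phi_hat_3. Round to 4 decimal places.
\hat\phi_{3} = -0.5790

The Yule-Walker equations for an AR(p) process read, in matrix form,
  Gamma_p phi = r_p,   with   (Gamma_p)_{ij} = gamma(|i - j|),
                       (r_p)_i = gamma(i),   i,j = 1..p.
Substitute the sample gammas (Toeplitz matrix and right-hand side of size 3):
  Gamma_p = [[5.0142, -1.5057, 0.9257], [-1.5057, 5.0142, -1.5057], [0.9257, -1.5057, 5.0142]]
  r_p     = [-1.5057, 0.9257, -3.0184]
Written out (R1..R3):
  (R1) 5.0142 phi_1 - 1.5057 phi_2 + 0.9257 phi_3 = -1.5057
  (R2) -1.5057 phi_1 + 5.0142 phi_2 - 1.5057 phi_3 = 0.9257
  (R3) 0.9257 phi_1 - 1.5057 phi_2 + 5.0142 phi_3 = -3.0184
Gaussian elimination:
  R2 <- R2 - (-1.5057/5.0142) R1 = R2 - (-0.300287) R1:  4.562058 phi_2 - 1.227724 phi_3 = 0.473558
  R3 <- R3 - (0.9257/5.0142) R1 = R3 - (0.184616) R1:  -1.227724 phi_2 + 4.843301 phi_3 = -2.740424
  R3 <- R3 - (-1.227724/4.562058) R2 = R3 - (-0.269116) R2:  4.512901 phi_3 = -2.612982
Back-substitution:
  phi_hat_3 = -2.612982 / 4.512901 = -0.579003
  phi_hat_2 = (0.473558 - (-1.227724)(-0.579003)) / 4.562058 = -0.052016
  phi_hat_1 = (-1.5057 - (-1.5057)(-0.052016) - (0.9257)(-0.579003)) / 5.0142 = -0.209014
So phi_hat = [-0.2090, -0.0520, -0.5790].
Therefore phi_hat_3 = -0.5790.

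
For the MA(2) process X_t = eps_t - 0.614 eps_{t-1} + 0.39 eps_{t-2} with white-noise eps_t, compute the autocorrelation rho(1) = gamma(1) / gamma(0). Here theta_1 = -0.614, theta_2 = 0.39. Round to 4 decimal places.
\rho(1) = -0.5581

For an MA(q) process with theta_0 = 1, the autocovariance is
  gamma(k) = sigma^2 * sum_{i=0..q-k} theta_i * theta_{i+k},
and rho(k) = gamma(k) / gamma(0). Sigma^2 cancels.
  numerator   = (1)*(-0.614) + (-0.614)*(0.39) = -0.85346.
  denominator = (1)^2 + (-0.614)^2 + (0.39)^2 = 1.529096.
  rho(1) = -0.85346 / 1.529096 = -0.5581.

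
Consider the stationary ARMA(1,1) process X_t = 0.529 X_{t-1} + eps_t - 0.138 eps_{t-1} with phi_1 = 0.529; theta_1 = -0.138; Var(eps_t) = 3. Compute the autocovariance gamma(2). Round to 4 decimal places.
\gamma(2) = 0.7987

Multiply the model equation by X_{t-k} and take expectations. With theta_0 = psi_0 = 1 and psi_j the MA(infinity) weights, this gives
  gamma(k) - sum_i phi_i gamma(k-i) = c_k,
  c_k = sigma^2 * sum_{j=k..q} theta_j psi_{j-k}   (c_k = 0 for k > q),
using gamma(-m) = gamma(m).
psi-weights needed (psi_j = theta_j + sum_i phi_i psi_{j-i}):
  psi_1 = theta_1 + phi_1 = -0.138 + (0.529) = 0.391
Right-hand sides:
  c_0 = sigma^2 (1 + theta_1 psi_1) = 3 * (1 + (-0.138)(0.391)) = 3 * 0.946042 = 2.838126
  c_1 = sigma^2 theta_1 = 3 * (-0.138) = -0.414
  c_2 = 0
Equations for k = 0 and k = 1 (AR order 1):
  gamma(0) = phi_1 gamma(1) + c_0
  gamma(1) = phi_1 gamma(0) + c_1
Substituting the second into the first: gamma(0) (1 - phi_1^2) = c_0 + phi_1 c_1, so
  gamma(0) = (c_0 + phi_1 c_1) / (1 - phi_1^2) = (2.838126 + (0.529)(-0.414)) / (1 - (0.529)^2) = 2.61912 / 0.720159 = 3.636864.
  gamma(1) = phi_1 gamma(0) + c_1 = (0.529)(3.636864) + (-0.414) = 1.509901.
For k = 2 (> q): gamma(2) = phi_1 gamma(1) = (0.529)(1.509901) = 0.798738.
Therefore gamma(2) = 0.7987 (to 4 decimal places).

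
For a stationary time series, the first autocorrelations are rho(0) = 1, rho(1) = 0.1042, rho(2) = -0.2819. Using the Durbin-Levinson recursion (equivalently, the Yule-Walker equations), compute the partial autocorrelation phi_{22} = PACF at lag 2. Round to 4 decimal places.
\phi_{22} = -0.2960

The PACF at lag k is phi_{kk}, the last component of the solution
to the Yule-Walker system G_k phi = r_k where
  (G_k)_{ij} = rho(|i - j|), (r_k)_i = rho(i), i,j = 1..k.
Equivalently, Durbin-Levinson gives phi_{kk} iteratively:
  phi_{11} = rho(1)
  phi_{kk} = [rho(k) - sum_{j=1..k-1} phi_{k-1,j} rho(k-j)]
            / [1 - sum_{j=1..k-1} phi_{k-1,j} rho(j)],
  phi_{k,j} = phi_{k-1,j} - phi_{kk} phi_{k-1,k-j},  j = 1..k-1.
Step k = 1:
  phi_11 = rho(1) = 0.1042.
Step k = 2:
  phi_22 = [rho(2) - phi_11 rho(1)] / [1 - phi_11 rho(1)] = [-0.2819 - (0.1042)(0.1042)] / [1 - (0.1042)(0.1042)]
         = -0.29275764 / 0.98914236 = -0.296.
Therefore phi_{22} = -0.2960.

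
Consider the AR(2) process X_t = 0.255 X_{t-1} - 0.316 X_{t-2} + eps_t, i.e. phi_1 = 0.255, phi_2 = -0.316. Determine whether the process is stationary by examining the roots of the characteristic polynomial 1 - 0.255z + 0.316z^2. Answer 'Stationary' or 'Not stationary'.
\text{Stationary}

The AR(p) characteristic polynomial is P(z) = 1 - 0.255z + 0.316z^2.
Stationarity requires all roots to lie outside the unit circle, i.e. |z| > 1 for every root.
Set 1 + (-0.255) z + (0.316) z^2 = 0, i.e. a z^2 + b z + c = 0 with a = 0.316, b = -0.255, c = 1.
Discriminant D = b^2 - 4ac = (-0.255)^2 - 4*(0.316)*1 = 0.065025 - (1.264) = -1.198975.
D < 0, so the roots are the complex-conjugate pair z = (-b +/- i sqrt(-D)) / (2a) = 0.4035 +/- 1.7326i.
For a conjugate pair |z|^2 = z * conj(z) = (product of roots) = c/a = 1/(0.316) = 3.164557, so |z| = sqrt(3.164557) = 1.7789 for both roots.
Moduli of all roots: 1.7789, 1.7789.
All moduli strictly greater than 1? Yes.
Verdict: Stationary.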